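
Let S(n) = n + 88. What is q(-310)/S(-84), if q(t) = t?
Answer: -155/2 ≈ -77.500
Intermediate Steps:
S(n) = 88 + n
q(-310)/S(-84) = -310/(88 - 84) = -310/4 = -310*¼ = -155/2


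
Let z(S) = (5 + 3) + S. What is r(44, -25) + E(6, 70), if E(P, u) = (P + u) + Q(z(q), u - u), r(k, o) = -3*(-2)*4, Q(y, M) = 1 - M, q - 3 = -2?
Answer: 101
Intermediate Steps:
q = 1 (q = 3 - 2 = 1)
z(S) = 8 + S
r(k, o) = 24 (r(k, o) = 6*4 = 24)
E(P, u) = 1 + P + u (E(P, u) = (P + u) + (1 - (u - u)) = (P + u) + (1 - 1*0) = (P + u) + (1 + 0) = (P + u) + 1 = 1 + P + u)
r(44, -25) + E(6, 70) = 24 + (1 + 6 + 70) = 24 + 77 = 101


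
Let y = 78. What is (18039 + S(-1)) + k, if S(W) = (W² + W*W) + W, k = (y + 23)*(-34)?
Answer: 14606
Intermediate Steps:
k = -3434 (k = (78 + 23)*(-34) = 101*(-34) = -3434)
S(W) = W + 2*W² (S(W) = (W² + W²) + W = 2*W² + W = W + 2*W²)
(18039 + S(-1)) + k = (18039 - (1 + 2*(-1))) - 3434 = (18039 - (1 - 2)) - 3434 = (18039 - 1*(-1)) - 3434 = (18039 + 1) - 3434 = 18040 - 3434 = 14606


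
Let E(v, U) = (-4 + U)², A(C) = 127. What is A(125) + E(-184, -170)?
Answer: 30403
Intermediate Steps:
A(125) + E(-184, -170) = 127 + (-4 - 170)² = 127 + (-174)² = 127 + 30276 = 30403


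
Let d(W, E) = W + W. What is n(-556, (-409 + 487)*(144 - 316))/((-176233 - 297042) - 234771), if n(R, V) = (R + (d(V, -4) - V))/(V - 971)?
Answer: -6986/5093328901 ≈ -1.3716e-6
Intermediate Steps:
d(W, E) = 2*W
n(R, V) = (R + V)/(-971 + V) (n(R, V) = (R + (2*V - V))/(V - 971) = (R + V)/(-971 + V))
n(-556, (-409 + 487)*(144 - 316))/((-176233 - 297042) - 234771) = ((-556 + (-409 + 487)*(144 - 316))/(-971 + (-409 + 487)*(144 - 316)))/((-176233 - 297042) - 234771) = ((-556 + 78*(-172))/(-971 + 78*(-172)))/(-473275 - 234771) = ((-556 - 13416)/(-971 - 13416))/(-708046) = (-13972/(-14387))*(-1/708046) = -1/14387*(-13972)*(-1/708046) = (13972/14387)*(-1/708046) = -6986/5093328901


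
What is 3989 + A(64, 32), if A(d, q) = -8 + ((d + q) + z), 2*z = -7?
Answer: 8147/2 ≈ 4073.5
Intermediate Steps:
z = -7/2 (z = (½)*(-7) = -7/2 ≈ -3.5000)
A(d, q) = -23/2 + d + q (A(d, q) = -8 + ((d + q) - 7/2) = -8 + (-7/2 + d + q) = -23/2 + d + q)
3989 + A(64, 32) = 3989 + (-23/2 + 64 + 32) = 3989 + 169/2 = 8147/2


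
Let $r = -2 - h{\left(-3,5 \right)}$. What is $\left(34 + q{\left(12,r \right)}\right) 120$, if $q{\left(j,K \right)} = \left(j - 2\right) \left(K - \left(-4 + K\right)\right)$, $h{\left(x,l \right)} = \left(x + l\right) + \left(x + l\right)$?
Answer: $8880$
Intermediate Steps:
$h{\left(x,l \right)} = 2 l + 2 x$ ($h{\left(x,l \right)} = \left(l + x\right) + \left(l + x\right) = 2 l + 2 x$)
$r = -6$ ($r = -2 - \left(2 \cdot 5 + 2 \left(-3\right)\right) = -2 - \left(10 - 6\right) = -2 - 4 = -6$)
$q{\left(j,K \right)} = -8 + 4 j$ ($q{\left(j,K \right)} = \left(-2 + j\right) 4 = -8 + 4 j$)
$\left(34 + q{\left(12,r \right)}\right) 120 = \left(34 + \left(-8 + 4 \cdot 12\right)\right) 120 = \left(34 + \left(-8 + 48\right)\right) 120 = \left(34 + 40\right) 120 = 74 \cdot 120 = 8880$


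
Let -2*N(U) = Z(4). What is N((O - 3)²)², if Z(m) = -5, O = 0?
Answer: 25/4 ≈ 6.2500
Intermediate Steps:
N(U) = 5/2 (N(U) = -½*(-5) = 5/2)
N((O - 3)²)² = (5/2)² = 25/4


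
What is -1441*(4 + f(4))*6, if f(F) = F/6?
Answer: -40348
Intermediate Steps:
f(F) = F/6 (f(F) = F*(1/6) = F/6)
-1441*(4 + f(4))*6 = -1441*(4 + (1/6)*4)*6 = -1441*(4 + 2/3)*6 = -20174*6/3 = -1441*28 = -40348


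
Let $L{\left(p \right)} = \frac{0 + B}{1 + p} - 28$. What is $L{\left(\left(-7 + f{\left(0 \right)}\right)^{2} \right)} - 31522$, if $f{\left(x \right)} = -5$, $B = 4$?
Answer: $- \frac{4574746}{145} \approx -31550.0$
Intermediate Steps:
$L{\left(p \right)} = -28 + \frac{4}{1 + p}$ ($L{\left(p \right)} = \frac{0 + 4}{1 + p} - 28 = \frac{4}{1 + p} - 28 = -28 + \frac{4}{1 + p}$)
$L{\left(\left(-7 + f{\left(0 \right)}\right)^{2} \right)} - 31522 = \frac{4 \left(-6 - 7 \left(-7 - 5\right)^{2}\right)}{1 + \left(-7 - 5\right)^{2}} - 31522 = \frac{4 \left(-6 - 7 \left(-12\right)^{2}\right)}{1 + \left(-12\right)^{2}} - 31522 = \frac{4 \left(-6 - 1008\right)}{1 + 144} - 31522 = \frac{4 \left(-6 - 1008\right)}{145} - 31522 = 4 \cdot \frac{1}{145} \left(-1014\right) - 31522 = - \frac{4056}{145} - 31522 = - \frac{4574746}{145}$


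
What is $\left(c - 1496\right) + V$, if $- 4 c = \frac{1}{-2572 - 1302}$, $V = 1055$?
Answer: $- \frac{6833735}{15496} \approx -441.0$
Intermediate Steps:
$c = \frac{1}{15496}$ ($c = - \frac{1}{4 \left(-2572 - 1302\right)} = - \frac{1}{4 \left(-3874\right)} = \left(- \frac{1}{4}\right) \left(- \frac{1}{3874}\right) = \frac{1}{15496} \approx 6.4533 \cdot 10^{-5}$)
$\left(c - 1496\right) + V = \left(\frac{1}{15496} - 1496\right) + 1055 = - \frac{23182015}{15496} + 1055 = - \frac{6833735}{15496}$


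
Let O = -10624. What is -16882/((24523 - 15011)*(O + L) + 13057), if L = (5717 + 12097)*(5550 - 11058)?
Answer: 16882/933413840575 ≈ 1.8086e-8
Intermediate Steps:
L = -98119512 (L = 17814*(-5508) = -98119512)
-16882/((24523 - 15011)*(O + L) + 13057) = -16882/((24523 - 15011)*(-10624 - 98119512) + 13057) = -16882/(9512*(-98130136) + 13057) = -16882/(-933413853632 + 13057) = -16882/(-933413840575) = -16882*(-1/933413840575) = 16882/933413840575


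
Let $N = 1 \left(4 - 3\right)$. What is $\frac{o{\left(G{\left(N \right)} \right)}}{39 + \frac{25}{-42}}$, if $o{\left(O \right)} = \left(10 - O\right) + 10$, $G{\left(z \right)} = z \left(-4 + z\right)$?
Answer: $\frac{966}{1613} \approx 0.59888$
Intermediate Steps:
$N = 1$ ($N = 1 \cdot 1 = 1$)
$o{\left(O \right)} = 20 - O$
$\frac{o{\left(G{\left(N \right)} \right)}}{39 + \frac{25}{-42}} = \frac{20 - 1 \left(-4 + 1\right)}{39 + \frac{25}{-42}} = \frac{20 - 1 \left(-3\right)}{39 + 25 \left(- \frac{1}{42}\right)} = \frac{20 - -3}{39 - \frac{25}{42}} = \frac{20 + 3}{\frac{1613}{42}} = \frac{42}{1613} \cdot 23 = \frac{966}{1613}$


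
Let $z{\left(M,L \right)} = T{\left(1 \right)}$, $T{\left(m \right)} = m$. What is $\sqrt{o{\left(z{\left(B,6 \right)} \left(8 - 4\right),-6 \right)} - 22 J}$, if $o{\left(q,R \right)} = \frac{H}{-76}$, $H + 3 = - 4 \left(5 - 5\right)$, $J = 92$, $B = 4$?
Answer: $\frac{i \sqrt{2922599}}{38} \approx 44.988 i$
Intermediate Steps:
$z{\left(M,L \right)} = 1$
$H = -3$ ($H = -3 - 4 \left(5 - 5\right) = -3 - 0 = -3 + 0 = -3$)
$o{\left(q,R \right)} = \frac{3}{76}$ ($o{\left(q,R \right)} = - \frac{3}{-76} = \left(-3\right) \left(- \frac{1}{76}\right) = \frac{3}{76}$)
$\sqrt{o{\left(z{\left(B,6 \right)} \left(8 - 4\right),-6 \right)} - 22 J} = \sqrt{\frac{3}{76} - 2024} = \sqrt{- \frac{153821}{76}} = \frac{i \sqrt{2922599}}{38}$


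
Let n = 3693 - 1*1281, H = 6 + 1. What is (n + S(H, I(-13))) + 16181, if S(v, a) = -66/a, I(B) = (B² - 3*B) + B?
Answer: 1208523/65 ≈ 18593.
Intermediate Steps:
H = 7
I(B) = B² - 2*B
n = 2412 (n = 3693 - 1281 = 2412)
(n + S(H, I(-13))) + 16181 = (2412 - 66*(-1/(13*(-2 - 13)))) + 16181 = (2412 - 66/((-13*(-15)))) + 16181 = (2412 - 66/195) + 16181 = (2412 - 66*1/195) + 16181 = (2412 - 22/65) + 16181 = 156758/65 + 16181 = 1208523/65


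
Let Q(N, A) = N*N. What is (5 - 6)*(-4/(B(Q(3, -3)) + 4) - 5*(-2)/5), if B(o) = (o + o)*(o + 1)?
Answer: -91/46 ≈ -1.9783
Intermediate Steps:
Q(N, A) = N**2
B(o) = 2*o*(1 + o) (B(o) = (2*o)*(1 + o) = 2*o*(1 + o))
(5 - 6)*(-4/(B(Q(3, -3)) + 4) - 5*(-2)/5) = (5 - 6)*(-4/(2*3**2*(1 + 3**2) + 4) - 5*(-2)/5) = -(-4/(2*9*(1 + 9) + 4) + 10*(1/5)) = -(-4/(2*9*10 + 4) + 2) = -(-4/(180 + 4) + 2) = -(-4/184 + 2) = -(-4*1/184 + 2) = -(-1/46 + 2) = -1*91/46 = -91/46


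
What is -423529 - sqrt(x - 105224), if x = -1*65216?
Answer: -423529 - 2*I*sqrt(42610) ≈ -4.2353e+5 - 412.84*I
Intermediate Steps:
x = -65216
-423529 - sqrt(x - 105224) = -423529 - sqrt(-65216 - 105224) = -423529 - sqrt(-170440) = -423529 - 2*I*sqrt(42610)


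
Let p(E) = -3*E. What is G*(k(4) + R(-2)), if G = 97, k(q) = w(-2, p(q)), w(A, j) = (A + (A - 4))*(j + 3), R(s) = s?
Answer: 6790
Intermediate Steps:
w(A, j) = (-4 + 2*A)*(3 + j) (w(A, j) = (A + (-4 + A))*(3 + j) = (-4 + 2*A)*(3 + j))
k(q) = -24 + 24*q (k(q) = -12 - (-12)*q + 6*(-2) + 2*(-2)*(-3*q) = -12 + 12*q - 12 + 12*q = -24 + 24*q)
G*(k(4) + R(-2)) = 97*((-24 + 24*4) - 2) = 97*((-24 + 96) - 2) = 97*(72 - 2) = 97*70 = 6790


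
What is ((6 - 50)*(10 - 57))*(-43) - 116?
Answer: -89040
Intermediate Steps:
((6 - 50)*(10 - 57))*(-43) - 116 = -44*(-47)*(-43) - 116 = 2068*(-43) - 116 = -88924 - 116 = -89040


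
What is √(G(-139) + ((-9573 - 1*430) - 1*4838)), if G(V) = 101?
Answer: 2*I*√3685 ≈ 121.41*I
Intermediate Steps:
√(G(-139) + ((-9573 - 1*430) - 1*4838)) = √(101 + ((-9573 - 1*430) - 1*4838)) = √(101 + ((-9573 - 430) - 4838)) = √(101 + (-10003 - 4838)) = √(101 - 14841) = √(-14740) = 2*I*√3685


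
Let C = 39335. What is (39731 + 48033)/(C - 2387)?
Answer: 21941/9237 ≈ 2.3753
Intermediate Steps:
(39731 + 48033)/(C - 2387) = (39731 + 48033)/(39335 - 2387) = 87764/36948 = 87764*(1/36948) = 21941/9237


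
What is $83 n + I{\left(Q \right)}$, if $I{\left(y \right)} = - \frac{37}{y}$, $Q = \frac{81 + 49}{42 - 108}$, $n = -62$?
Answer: $- \frac{333269}{65} \approx -5127.2$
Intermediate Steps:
$Q = - \frac{65}{33}$ ($Q = \frac{130}{-66} = 130 \left(- \frac{1}{66}\right) = - \frac{65}{33} \approx -1.9697$)
$83 n + I{\left(Q \right)} = 83 \left(-62\right) - \frac{37}{- \frac{65}{33}} = -5146 - - \frac{1221}{65} = -5146 + \frac{1221}{65} = - \frac{333269}{65}$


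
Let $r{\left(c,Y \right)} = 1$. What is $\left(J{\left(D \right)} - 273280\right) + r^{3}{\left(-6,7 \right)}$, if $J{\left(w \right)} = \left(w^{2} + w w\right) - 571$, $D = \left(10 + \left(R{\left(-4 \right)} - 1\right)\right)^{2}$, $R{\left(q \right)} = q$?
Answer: $-272600$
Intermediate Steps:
$D = 25$ ($D = \left(10 - 5\right)^{2} = 5^{2} = 25$)
$J{\left(w \right)} = -571 + 2 w^{2}$ ($J{\left(w \right)} = \left(w^{2} + w^{2}\right) - 571 = 2 w^{2} - 571 = -571 + 2 w^{2}$)
$\left(J{\left(D \right)} - 273280\right) + r^{3}{\left(-6,7 \right)} = \left(\left(-571 + 2 \cdot 25^{2}\right) - 273280\right) + 1^{3} = \left(\left(-571 + 2 \cdot 625\right) - 273280\right) + 1 = \left(\left(-571 + 1250\right) - 273280\right) + 1 = \left(679 - 273280\right) + 1 = -272601 + 1 = -272600$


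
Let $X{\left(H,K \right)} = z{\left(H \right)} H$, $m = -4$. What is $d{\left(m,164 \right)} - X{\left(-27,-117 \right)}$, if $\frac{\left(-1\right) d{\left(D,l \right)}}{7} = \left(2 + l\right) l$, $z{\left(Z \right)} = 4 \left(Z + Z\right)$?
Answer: $-196400$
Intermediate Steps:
$z{\left(Z \right)} = 8 Z$ ($z{\left(Z \right)} = 4 \cdot 2 Z = 8 Z$)
$X{\left(H,K \right)} = 8 H^{2}$ ($X{\left(H,K \right)} = 8 H H = 8 H^{2}$)
$d{\left(D,l \right)} = - 7 l \left(2 + l\right)$ ($d{\left(D,l \right)} = - 7 \left(2 + l\right) l = - 7 l \left(2 + l\right)$)
$d{\left(m,164 \right)} - X{\left(-27,-117 \right)} = \left(-7\right) 164 \left(2 + 164\right) - 8 \left(-27\right)^{2} = \left(-7\right) 164 \cdot 166 - 8 \cdot 729 = -190568 - 5832 = -196400$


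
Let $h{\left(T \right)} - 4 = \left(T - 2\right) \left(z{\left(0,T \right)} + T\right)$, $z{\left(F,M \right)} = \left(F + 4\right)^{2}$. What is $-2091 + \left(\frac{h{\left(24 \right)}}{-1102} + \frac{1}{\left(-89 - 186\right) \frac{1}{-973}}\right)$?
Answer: $- \frac{316424202}{151525} \approx -2088.3$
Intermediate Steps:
$z{\left(F,M \right)} = \left(4 + F\right)^{2}$
$h{\left(T \right)} = 4 + \left(-2 + T\right) \left(16 + T\right)$ ($h{\left(T \right)} = 4 + \left(T - 2\right) \left(\left(4 + 0\right)^{2} + T\right) = 4 + \left(-2 + T\right) \left(4^{2} + T\right) = 4 + \left(-2 + T\right) \left(16 + T\right)$)
$-2091 + \left(\frac{h{\left(24 \right)}}{-1102} + \frac{1}{\left(-89 - 186\right) \frac{1}{-973}}\right) = -2091 + \left(\frac{-28 + 24^{2} + 14 \cdot 24}{-1102} + \frac{1}{\left(-89 - 186\right) \frac{1}{-973}}\right) = -2091 + \left(\left(-28 + 576 + 336\right) \left(- \frac{1}{1102}\right) + \frac{1}{\left(-275\right) \left(- \frac{1}{973}\right)}\right) = -2091 + \left(884 \left(- \frac{1}{1102}\right) - - \frac{973}{275}\right) = -2091 + \left(- \frac{442}{551} + \frac{973}{275}\right) = -2091 + \frac{414573}{151525} = - \frac{316424202}{151525}$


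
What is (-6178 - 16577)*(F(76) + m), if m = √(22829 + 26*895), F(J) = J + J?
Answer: -3458760 - 22755*√46099 ≈ -8.3444e+6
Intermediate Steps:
F(J) = 2*J
m = √46099 (m = √(22829 + 23270) = √46099 ≈ 214.71)
(-6178 - 16577)*(F(76) + m) = (-6178 - 16577)*(2*76 + √46099) = -22755*(152 + √46099) = -3458760 - 22755*√46099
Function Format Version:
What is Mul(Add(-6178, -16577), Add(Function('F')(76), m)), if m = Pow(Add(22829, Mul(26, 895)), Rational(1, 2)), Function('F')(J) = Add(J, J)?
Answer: Add(-3458760, Mul(-22755, Pow(46099, Rational(1, 2)))) ≈ -8.3444e+6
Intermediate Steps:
Function('F')(J) = Mul(2, J)
m = Pow(46099, Rational(1, 2)) (m = Pow(Add(22829, 23270), Rational(1, 2)) = Pow(46099, Rational(1, 2)) ≈ 214.71)
Mul(Add(-6178, -16577), Add(Function('F')(76), m)) = Mul(Add(-6178, -16577), Add(Mul(2, 76), Pow(46099, Rational(1, 2)))) = Mul(-22755, Add(152, Pow(46099, Rational(1, 2)))) = Add(-3458760, Mul(-22755, Pow(46099, Rational(1, 2))))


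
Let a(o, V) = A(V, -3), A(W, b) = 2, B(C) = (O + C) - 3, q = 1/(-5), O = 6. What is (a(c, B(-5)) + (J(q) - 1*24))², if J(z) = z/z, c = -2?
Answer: 441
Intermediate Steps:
q = -⅕ (q = 1*(-⅕) = -⅕ ≈ -0.20000)
J(z) = 1
B(C) = 3 + C (B(C) = (6 + C) - 3 = 3 + C)
a(o, V) = 2
(a(c, B(-5)) + (J(q) - 1*24))² = (2 + (1 - 1*24))² = (2 + (1 - 24))² = (2 - 23)² = (-21)² = 441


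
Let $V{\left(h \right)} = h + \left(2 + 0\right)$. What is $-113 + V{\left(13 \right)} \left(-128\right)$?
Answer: $-2033$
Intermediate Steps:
$V{\left(h \right)} = 2 + h$ ($V{\left(h \right)} = h + 2 = 2 + h$)
$-113 + V{\left(13 \right)} \left(-128\right) = -113 + \left(2 + 13\right) \left(-128\right) = -113 + 15 \left(-128\right) = -113 - 1920 = -2033$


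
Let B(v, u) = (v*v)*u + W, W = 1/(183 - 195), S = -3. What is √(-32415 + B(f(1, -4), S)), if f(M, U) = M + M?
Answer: 5*I*√46695/6 ≈ 180.08*I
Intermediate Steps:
W = -1/12 (W = 1/(-12) = -1/12 ≈ -0.083333)
f(M, U) = 2*M
B(v, u) = -1/12 + u*v² (B(v, u) = (v*v)*u - 1/12 = v²*u - 1/12 = u*v² - 1/12 = -1/12 + u*v²)
√(-32415 + B(f(1, -4), S)) = √(-32415 + (-1/12 - 3*(2*1)²)) = √(-32415 + (-1/12 - 3*2²)) = √(-32415 + (-1/12 - 3*4)) = √(-32415 + (-1/12 - 12)) = √(-32415 - 145/12) = √(-389125/12) = 5*I*√46695/6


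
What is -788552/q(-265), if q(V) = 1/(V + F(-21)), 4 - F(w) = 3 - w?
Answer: 224737320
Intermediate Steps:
F(w) = 1 + w (F(w) = 4 - (3 - w) = 4 + (-3 + w) = 1 + w)
q(V) = 1/(-20 + V) (q(V) = 1/(V + (1 - 21)) = 1/(V - 20) = 1/(-20 + V))
-788552/q(-265) = -788552/(1/(-20 - 265)) = -788552/(1/(-285)) = -788552/(-1/285) = -788552*(-285) = 224737320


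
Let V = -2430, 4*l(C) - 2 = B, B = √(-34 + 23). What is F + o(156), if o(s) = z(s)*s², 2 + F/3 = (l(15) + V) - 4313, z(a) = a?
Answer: 7552365/2 + 3*I*√11/4 ≈ 3.7762e+6 + 2.4875*I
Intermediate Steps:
B = I*√11 (B = √(-11) = I*√11 ≈ 3.3166*I)
l(C) = ½ + I*√11/4 (l(C) = ½ + (I*√11)/4 = ½ + I*√11/4)
F = -40467/2 + 3*I*√11/4 (F = -6 + 3*(((½ + I*√11/4) - 2430) - 4313) = -6 + 3*((-4859/2 + I*√11/4) - 4313) = -6 + 3*(-13485/2 + I*√11/4) = -6 + (-40455/2 + 3*I*√11/4) = -40467/2 + 3*I*√11/4 ≈ -20234.0 + 2.4875*I)
o(s) = s³ (o(s) = s*s² = s³)
F + o(156) = (-40467/2 + 3*I*√11/4) + 156³ = (-40467/2 + 3*I*√11/4) + 3796416 = 7552365/2 + 3*I*√11/4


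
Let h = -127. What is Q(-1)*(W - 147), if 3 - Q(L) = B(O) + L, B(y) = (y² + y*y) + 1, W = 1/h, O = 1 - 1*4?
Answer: 280050/127 ≈ 2205.1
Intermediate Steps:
O = -3 (O = 1 - 4 = -3)
W = -1/127 (W = 1/(-127) = -1/127 ≈ -0.0078740)
B(y) = 1 + 2*y² (B(y) = (y² + y²) + 1 = 2*y² + 1 = 1 + 2*y²)
Q(L) = -16 - L (Q(L) = 3 - ((1 + 2*(-3)²) + L) = 3 - ((1 + 2*9) + L) = 3 - ((1 + 18) + L) = 3 - (19 + L) = 3 + (-19 - L) = -16 - L)
Q(-1)*(W - 147) = (-16 - 1*(-1))*(-1/127 - 147) = (-16 + 1)*(-18670/127) = -15*(-18670/127) = 280050/127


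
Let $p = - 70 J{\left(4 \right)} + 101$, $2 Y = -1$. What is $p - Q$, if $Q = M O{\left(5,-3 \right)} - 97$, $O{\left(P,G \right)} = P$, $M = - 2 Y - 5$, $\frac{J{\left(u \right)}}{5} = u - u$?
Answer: $218$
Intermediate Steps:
$Y = - \frac{1}{2}$ ($Y = \frac{1}{2} \left(-1\right) = - \frac{1}{2} \approx -0.5$)
$J{\left(u \right)} = 0$ ($J{\left(u \right)} = 5 \left(u - u\right) = 5 \cdot 0 = 0$)
$M = -4$ ($M = \left(-2\right) \left(- \frac{1}{2}\right) - 5 = 1 - 5 = -4$)
$Q = -117$ ($Q = \left(-4\right) 5 - 97 = -20 - 97 = -117$)
$p = 101$ ($p = \left(-70\right) 0 + 101 = 0 + 101 = 101$)
$p - Q = 101 - -117 = 101 + 117 = 218$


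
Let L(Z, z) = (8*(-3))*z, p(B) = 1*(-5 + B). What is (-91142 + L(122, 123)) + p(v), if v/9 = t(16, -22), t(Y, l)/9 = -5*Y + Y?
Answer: -99283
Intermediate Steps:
t(Y, l) = -36*Y (t(Y, l) = 9*(-5*Y + Y) = 9*(-4*Y) = -36*Y)
v = -5184 (v = 9*(-36*16) = 9*(-576) = -5184)
p(B) = -5 + B
L(Z, z) = -24*z
(-91142 + L(122, 123)) + p(v) = (-91142 - 24*123) + (-5 - 5184) = (-91142 - 2952) - 5189 = -94094 - 5189 = -99283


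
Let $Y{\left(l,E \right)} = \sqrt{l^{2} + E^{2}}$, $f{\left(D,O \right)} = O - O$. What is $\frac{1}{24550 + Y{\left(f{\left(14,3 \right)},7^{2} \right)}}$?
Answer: $\frac{1}{24599} \approx 4.0652 \cdot 10^{-5}$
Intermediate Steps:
$f{\left(D,O \right)} = 0$
$Y{\left(l,E \right)} = \sqrt{E^{2} + l^{2}}$
$\frac{1}{24550 + Y{\left(f{\left(14,3 \right)},7^{2} \right)}} = \frac{1}{24550 + \sqrt{\left(7^{2}\right)^{2} + 0^{2}}} = \frac{1}{24550 + \sqrt{49^{2} + 0}} = \frac{1}{24550 + \sqrt{2401 + 0}} = \frac{1}{24550 + \sqrt{2401}} = \frac{1}{24550 + 49} = \frac{1}{24599}$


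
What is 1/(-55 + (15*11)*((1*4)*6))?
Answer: 1/3905 ≈ 0.00025608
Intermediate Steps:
1/(-55 + (15*11)*((1*4)*6)) = 1/(-55 + 165*(4*6)) = 1/(-55 + 165*24) = 1/(-55 + 3960) = 1/3905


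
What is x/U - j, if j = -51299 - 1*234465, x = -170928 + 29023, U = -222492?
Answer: 63580345793/222492 ≈ 2.8576e+5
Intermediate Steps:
x = -141905
j = -285764 (j = -51299 - 234465 = -285764)
x/U - j = -141905/(-222492) - 1*(-285764) = -141905*(-1/222492) + 285764 = 141905/222492 + 285764 = 63580345793/222492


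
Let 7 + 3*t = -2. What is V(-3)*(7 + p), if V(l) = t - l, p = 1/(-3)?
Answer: 0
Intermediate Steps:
t = -3 (t = -7/3 + (⅓)*(-2) = -7/3 - ⅔ = -3)
p = -⅓ (p = 1*(-⅓) = -⅓ ≈ -0.33333)
V(l) = -3 - l
V(-3)*(7 + p) = (-3 - 1*(-3))*(7 - ⅓) = (-3 + 3)*(20/3) = 0*(20/3) = 0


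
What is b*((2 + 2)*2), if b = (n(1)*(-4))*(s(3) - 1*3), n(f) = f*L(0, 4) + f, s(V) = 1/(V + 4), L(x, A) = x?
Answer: 640/7 ≈ 91.429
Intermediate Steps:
s(V) = 1/(4 + V)
n(f) = f (n(f) = f*0 + f = 0 + f = f)
b = 80/7 (b = (1*(-4))*(1/(4 + 3) - 1*3) = -4*(1/7 - 3) = -4*(⅐ - 3) = -4*(-20/7) = 80/7 ≈ 11.429)
b*((2 + 2)*2) = 80*((2 + 2)*2)/7 = 80*(4*2)/7 = (80/7)*8 = 640/7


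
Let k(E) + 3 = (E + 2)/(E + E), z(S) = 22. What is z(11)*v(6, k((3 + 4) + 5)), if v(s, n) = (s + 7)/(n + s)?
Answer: 3432/43 ≈ 79.814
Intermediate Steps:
k(E) = -3 + (2 + E)/(2*E) (k(E) = -3 + (E + 2)/(E + E) = -3 + (2 + E)/((2*E)) = -3 + (2 + E)*(1/(2*E)) = -3 + (2 + E)/(2*E))
v(s, n) = (7 + s)/(n + s)
z(11)*v(6, k((3 + 4) + 5)) = 22*((7 + 6)/((-5/2 + 1/((3 + 4) + 5)) + 6)) = 22*(13/((-5/2 + 1/(7 + 5)) + 6)) = 22*(13/((-5/2 + 1/12) + 6)) = 22*(13/(-29/12 + 6)) = 22*(13/(43/12)) = 22*((12/43)*13) = 22*(156/43) = 3432/43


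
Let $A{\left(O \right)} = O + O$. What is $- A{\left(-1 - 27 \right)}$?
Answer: $56$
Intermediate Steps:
$A{\left(O \right)} = 2 O$
$- A{\left(-1 - 27 \right)} = - 2 \left(-1 - 27\right) = - 2 \left(-28\right) = \left(-1\right) \left(-56\right) = 56$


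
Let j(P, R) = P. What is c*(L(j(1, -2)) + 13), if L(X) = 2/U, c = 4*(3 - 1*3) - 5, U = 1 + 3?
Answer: -135/2 ≈ -67.500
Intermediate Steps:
U = 4
c = -5 (c = 4*(3 - 3) - 5 = 4*0 - 5 = 0 - 5 = -5)
L(X) = ½ (L(X) = 2/4 = 2*(¼) = ½)
c*(L(j(1, -2)) + 13) = -5*(½ + 13) = -5*27/2 = -135/2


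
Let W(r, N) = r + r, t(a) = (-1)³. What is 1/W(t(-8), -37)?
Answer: -½ ≈ -0.50000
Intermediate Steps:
t(a) = -1
W(r, N) = 2*r
1/W(t(-8), -37) = 1/(2*(-1)) = 1/(-2) = -½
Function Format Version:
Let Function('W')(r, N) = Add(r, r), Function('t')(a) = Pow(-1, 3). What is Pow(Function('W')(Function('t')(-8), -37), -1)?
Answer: Rational(-1, 2) ≈ -0.50000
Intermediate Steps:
Function('t')(a) = -1
Function('W')(r, N) = Mul(2, r)
Pow(Function('W')(Function('t')(-8), -37), -1) = Pow(Mul(2, -1), -1) = Pow(-2, -1) = Rational(-1, 2)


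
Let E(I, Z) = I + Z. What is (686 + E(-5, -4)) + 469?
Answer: 1146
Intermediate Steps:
(686 + E(-5, -4)) + 469 = (686 + (-5 - 4)) + 469 = (686 - 9) + 469 = 677 + 469 = 1146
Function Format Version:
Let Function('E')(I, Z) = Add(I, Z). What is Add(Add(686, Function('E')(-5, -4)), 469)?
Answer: 1146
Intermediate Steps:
Add(Add(686, Function('E')(-5, -4)), 469) = Add(Add(686, Add(-5, -4)), 469) = Add(Add(686, -9), 469) = Add(677, 469) = 1146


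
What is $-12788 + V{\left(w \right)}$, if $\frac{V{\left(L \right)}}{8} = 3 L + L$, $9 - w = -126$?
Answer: $-8468$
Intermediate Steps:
$w = 135$ ($w = 9 - -126 = 9 + 126 = 135$)
$V{\left(L \right)} = 32 L$ ($V{\left(L \right)} = 8 \left(3 L + L\right) = 8 \cdot 4 L = 32 L$)
$-12788 + V{\left(w \right)} = -12788 + 32 \cdot 135 = -12788 + 4320 = -8468$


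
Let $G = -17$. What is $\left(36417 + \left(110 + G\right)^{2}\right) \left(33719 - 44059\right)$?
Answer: $-465982440$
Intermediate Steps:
$\left(36417 + \left(110 + G\right)^{2}\right) \left(33719 - 44059\right) = \left(36417 + \left(110 - 17\right)^{2}\right) \left(33719 - 44059\right) = \left(36417 + 93^{2}\right) \left(-10340\right) = \left(36417 + 8649\right) \left(-10340\right) = 45066 \left(-10340\right) = -465982440$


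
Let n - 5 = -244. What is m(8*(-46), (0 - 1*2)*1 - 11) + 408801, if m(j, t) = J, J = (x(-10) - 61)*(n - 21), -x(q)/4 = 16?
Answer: 441301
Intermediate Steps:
x(q) = -64 (x(q) = -4*16 = -64)
n = -239 (n = 5 - 244 = -239)
J = 32500 (J = (-64 - 61)*(-239 - 21) = -125*(-260) = 32500)
m(j, t) = 32500
m(8*(-46), (0 - 1*2)*1 - 11) + 408801 = 32500 + 408801 = 441301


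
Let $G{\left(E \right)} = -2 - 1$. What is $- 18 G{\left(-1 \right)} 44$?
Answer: $2376$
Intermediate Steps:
$G{\left(E \right)} = -3$ ($G{\left(E \right)} = -2 - 1 = -3$)
$- 18 G{\left(-1 \right)} 44 = \left(-18\right) \left(-3\right) 44 = 54 \cdot 44 = 2376$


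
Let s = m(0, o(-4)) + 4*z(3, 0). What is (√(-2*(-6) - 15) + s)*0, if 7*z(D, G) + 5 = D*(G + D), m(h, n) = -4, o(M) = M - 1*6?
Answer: 0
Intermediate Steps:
o(M) = -6 + M (o(M) = M - 6 = -6 + M)
z(D, G) = -5/7 + D*(D + G)/7 (z(D, G) = -5/7 + (D*(G + D))/7 = -5/7 + (D*(D + G))/7 = -5/7 + D*(D + G)/7)
s = -12/7 (s = -4 + 4*(-5/7 + (⅐)*3² + (⅐)*3*0) = -4 + 4*(-5/7 + (⅐)*9 + 0) = -4 + 4*(-5/7 + 9/7 + 0) = -4 + 4*(4/7) = -4 + 16/7 = -12/7 ≈ -1.7143)
(√(-2*(-6) - 15) + s)*0 = (√(-2*(-6) - 15) - 12/7)*0 = (√(12 - 15) - 12/7)*0 = (√(-3) - 12/7)*0 = (I*√3 - 12/7)*0 = (-12/7 + I*√3)*0 = 0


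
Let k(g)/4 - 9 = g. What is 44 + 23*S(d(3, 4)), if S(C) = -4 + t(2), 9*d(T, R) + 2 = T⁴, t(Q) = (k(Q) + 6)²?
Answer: 57452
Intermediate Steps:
k(g) = 36 + 4*g
t(Q) = (42 + 4*Q)² (t(Q) = ((36 + 4*Q) + 6)² = (42 + 4*Q)²)
d(T, R) = -2/9 + T⁴/9
S(C) = 2496 (S(C) = -4 + 4*(21 + 2*2)² = -4 + 4*(21 + 4)² = -4 + 4*25² = -4 + 4*625 = -4 + 2500 = 2496)
44 + 23*S(d(3, 4)) = 44 + 23*2496 = 44 + 57408 = 57452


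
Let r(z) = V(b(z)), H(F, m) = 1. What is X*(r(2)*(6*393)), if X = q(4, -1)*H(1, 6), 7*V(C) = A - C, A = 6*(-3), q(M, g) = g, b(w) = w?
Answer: 47160/7 ≈ 6737.1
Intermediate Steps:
A = -18
V(C) = -18/7 - C/7 (V(C) = (-18 - C)/7 = -18/7 - C/7)
r(z) = -18/7 - z/7
X = -1 (X = -1*1 = -1)
X*(r(2)*(6*393)) = -(-18/7 - ⅐*2)*6*393 = -(-18/7 - 2/7)*2358 = -(-20)*2358/7 = -1*(-47160/7) = 47160/7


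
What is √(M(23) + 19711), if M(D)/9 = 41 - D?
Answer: √19873 ≈ 140.97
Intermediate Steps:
M(D) = 369 - 9*D (M(D) = 9*(41 - D) = 369 - 9*D)
√(M(23) + 19711) = √((369 - 9*23) + 19711) = √((369 - 207) + 19711) = √(162 + 19711) = √19873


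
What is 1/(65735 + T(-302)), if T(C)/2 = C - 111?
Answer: 1/64909 ≈ 1.5406e-5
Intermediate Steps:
T(C) = -222 + 2*C (T(C) = 2*(C - 111) = 2*(-111 + C) = -222 + 2*C)
1/(65735 + T(-302)) = 1/(65735 + (-222 + 2*(-302))) = 1/(65735 + (-222 - 604)) = 1/(65735 - 826) = 1/64909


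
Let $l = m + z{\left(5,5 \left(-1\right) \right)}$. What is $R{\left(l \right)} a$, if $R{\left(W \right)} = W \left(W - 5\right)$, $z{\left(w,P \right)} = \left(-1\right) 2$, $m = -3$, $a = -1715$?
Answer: $-85750$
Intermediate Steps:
$z{\left(w,P \right)} = -2$
$l = -5$ ($l = -3 - 2 = -5$)
$R{\left(W \right)} = W \left(-5 + W\right)$
$R{\left(l \right)} a = - 5 \left(-5 - 5\right) \left(-1715\right) = \left(-5\right) \left(-10\right) \left(-1715\right) = 50 \left(-1715\right) = -85750$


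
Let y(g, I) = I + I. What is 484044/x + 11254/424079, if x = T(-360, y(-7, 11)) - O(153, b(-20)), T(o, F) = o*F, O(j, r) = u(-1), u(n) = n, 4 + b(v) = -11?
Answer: -205183775050/3358281601 ≈ -61.098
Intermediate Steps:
b(v) = -15 (b(v) = -4 - 11 = -15)
O(j, r) = -1
y(g, I) = 2*I
T(o, F) = F*o
x = -7919 (x = (2*11)*(-360) - 1*(-1) = 22*(-360) + 1 = -7920 + 1 = -7919)
484044/x + 11254/424079 = 484044/(-7919) + 11254/424079 = 484044*(-1/7919) + 11254*(1/424079) = -484044/7919 + 11254/424079 = -205183775050/3358281601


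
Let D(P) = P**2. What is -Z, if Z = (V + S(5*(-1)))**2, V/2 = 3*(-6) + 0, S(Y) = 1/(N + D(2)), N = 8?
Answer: -185761/144 ≈ -1290.0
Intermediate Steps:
S(Y) = 1/12 (S(Y) = 1/(8 + 2**2) = 1/(8 + 4) = 1/12)
V = -36 (V = 2*(3*(-6) + 0) = 2*(-18 + 0) = 2*(-18) = -36)
Z = 185761/144 (Z = (-36 + 1/12)**2 = (-431/12)**2 = 185761/144 ≈ 1290.0)
-Z = -1*185761/144 = -185761/144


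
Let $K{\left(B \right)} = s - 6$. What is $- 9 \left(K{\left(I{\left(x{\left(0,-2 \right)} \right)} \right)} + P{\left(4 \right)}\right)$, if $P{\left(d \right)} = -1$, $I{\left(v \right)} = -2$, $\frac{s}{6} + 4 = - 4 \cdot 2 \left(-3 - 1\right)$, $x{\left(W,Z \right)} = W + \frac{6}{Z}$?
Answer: $-1449$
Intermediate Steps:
$s = 168$ ($s = -24 + 6 \left(- 4 \cdot 2 \left(-3 - 1\right)\right) = -24 + 6 \left(- 4 \cdot 2 \left(-4\right)\right) = -24 + 6 \left(\left(-4\right) \left(-8\right)\right) = -24 + 6 \cdot 32 = -24 + 192 = 168$)
$K{\left(B \right)} = 162$ ($K{\left(B \right)} = 168 - 6 = 162$)
$- 9 \left(K{\left(I{\left(x{\left(0,-2 \right)} \right)} \right)} + P{\left(4 \right)}\right) = - 9 \left(162 - 1\right) = \left(-9\right) 161 = -1449$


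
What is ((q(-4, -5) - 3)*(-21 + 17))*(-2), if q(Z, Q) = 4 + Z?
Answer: -24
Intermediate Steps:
((q(-4, -5) - 3)*(-21 + 17))*(-2) = (((4 - 4) - 3)*(-21 + 17))*(-2) = ((0 - 3)*(-4))*(-2) = -3*(-4)*(-2) = 12*(-2) = -24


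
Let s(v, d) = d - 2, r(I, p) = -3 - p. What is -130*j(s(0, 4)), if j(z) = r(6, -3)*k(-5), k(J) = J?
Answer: 0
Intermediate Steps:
s(v, d) = -2 + d
j(z) = 0 (j(z) = (-3 - 1*(-3))*(-5) = (-3 + 3)*(-5) = 0*(-5) = 0)
-130*j(s(0, 4)) = -130*0 = 0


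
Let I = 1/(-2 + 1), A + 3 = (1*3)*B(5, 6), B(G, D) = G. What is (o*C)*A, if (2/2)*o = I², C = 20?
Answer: 240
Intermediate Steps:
A = 12 (A = -3 + (1*3)*5 = -3 + 3*5 = -3 + 15 = 12)
I = -1 (I = 1/(-1) = -1)
o = 1 (o = (-1)² = 1)
(o*C)*A = (1*20)*12 = 20*12 = 240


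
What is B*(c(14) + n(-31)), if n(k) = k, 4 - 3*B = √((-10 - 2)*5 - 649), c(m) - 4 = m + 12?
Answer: -4/3 + I*√709/3 ≈ -1.3333 + 8.8757*I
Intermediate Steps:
c(m) = 16 + m (c(m) = 4 + (m + 12) = 4 + (12 + m) = 16 + m)
B = 4/3 - I*√709/3 (B = 4/3 - √((-10 - 2)*5 - 649)/3 = 4/3 - √(-12*5 - 649)/3 = 4/3 - √(-60 - 649)/3 = 4/3 - I*√709/3 ≈ 1.3333 - 8.8757*I)
B*(c(14) + n(-31)) = (4/3 - I*√709/3)*((16 + 14) - 31) = (4/3 - I*√709/3)*(30 - 31) = (4/3 - I*√709/3)*(-1) = -4/3 + I*√709/3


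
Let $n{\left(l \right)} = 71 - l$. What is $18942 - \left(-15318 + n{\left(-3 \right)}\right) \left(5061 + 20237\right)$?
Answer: $385661654$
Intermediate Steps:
$18942 - \left(-15318 + n{\left(-3 \right)}\right) \left(5061 + 20237\right) = 18942 - \left(-15318 + \left(71 - -3\right)\right) \left(5061 + 20237\right) = 18942 - \left(-15318 + \left(71 + 3\right)\right) 25298 = 18942 - \left(-15318 + 74\right) 25298 = 18942 - \left(-15244\right) 25298 = 18942 - -385642712 = 18942 + 385642712 = 385661654$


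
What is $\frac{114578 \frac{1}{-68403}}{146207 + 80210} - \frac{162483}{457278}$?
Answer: $- \frac{838841479350439}{2360713230225726} \approx -0.35533$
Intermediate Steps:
$\frac{114578 \frac{1}{-68403}}{146207 + 80210} - \frac{162483}{457278} = \frac{114578 \left(- \frac{1}{68403}\right)}{226417} - \frac{54161}{152426} = \left(- \frac{114578}{68403}\right) \frac{1}{226417} - \frac{54161}{152426} = - \frac{114578}{15487602051} - \frac{54161}{152426} = - \frac{838841479350439}{2360713230225726}$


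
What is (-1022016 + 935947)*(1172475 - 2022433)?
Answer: 73155035102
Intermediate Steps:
(-1022016 + 935947)*(1172475 - 2022433) = -86069*(-849958) = 73155035102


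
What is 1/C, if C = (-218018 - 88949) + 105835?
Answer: -1/201132 ≈ -4.9719e-6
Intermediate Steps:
C = -201132 (C = -306967 + 105835 = -201132)
1/C = 1/(-201132) = -1/201132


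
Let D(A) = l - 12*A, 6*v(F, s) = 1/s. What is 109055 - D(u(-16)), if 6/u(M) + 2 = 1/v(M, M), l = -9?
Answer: 5344100/49 ≈ 1.0906e+5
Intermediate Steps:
v(F, s) = 1/(6*s)
u(M) = 6/(-2 + 6*M) (u(M) = 6/(-2 + 1/(1/(6*M))) = 6/(-2 + 6*M))
D(A) = -9 - 12*A
109055 - D(u(-16)) = 109055 - (-9 - 36/(-1 + 3*(-16))) = 109055 - (-9 - 36/(-1 - 48)) = 109055 - (-9 - 36/(-49)) = 109055 - (-9 - 36*(-1)/49) = 109055 - (-9 - 12*(-3/49)) = 109055 - (-9 + 36/49) = 109055 - 1*(-405/49) = 109055 + 405/49 = 5344100/49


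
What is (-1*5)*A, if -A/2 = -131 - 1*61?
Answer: -1920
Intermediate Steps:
A = 384 (A = -2*(-131 - 1*61) = -2*(-131 - 61) = -2*(-192) = 384)
(-1*5)*A = -1*5*384 = -5*384 = -1920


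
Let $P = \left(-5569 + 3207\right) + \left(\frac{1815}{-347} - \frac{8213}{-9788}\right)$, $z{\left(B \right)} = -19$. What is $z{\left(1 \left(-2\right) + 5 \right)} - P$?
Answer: $\frac{7972764857}{3396436} \approx 2347.4$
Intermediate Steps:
$P = - \frac{8037297141}{3396436}$ ($P = -2362 + \left(1815 \left(- \frac{1}{347}\right) - - \frac{8213}{9788}\right) = -2362 + \left(- \frac{1815}{347} + \frac{8213}{9788}\right) = -2362 - \frac{14915309}{3396436} = - \frac{8037297141}{3396436} \approx -2366.4$)
$z{\left(1 \left(-2\right) + 5 \right)} - P = -19 - - \frac{8037297141}{3396436} = -19 + \frac{8037297141}{3396436} = \frac{7972764857}{3396436}$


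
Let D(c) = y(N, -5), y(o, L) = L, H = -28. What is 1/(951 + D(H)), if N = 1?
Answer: 1/946 ≈ 0.0010571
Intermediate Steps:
D(c) = -5
1/(951 + D(H)) = 1/(951 - 5) = 1/946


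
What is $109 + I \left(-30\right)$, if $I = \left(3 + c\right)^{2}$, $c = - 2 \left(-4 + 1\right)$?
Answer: $-2321$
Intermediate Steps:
$c = 6$ ($c = \left(-2\right) \left(-3\right) = 6$)
$I = 81$ ($I = \left(3 + 6\right)^{2} = 9^{2} = 81$)
$109 + I \left(-30\right) = 109 + 81 \left(-30\right) = 109 - 2430 = -2321$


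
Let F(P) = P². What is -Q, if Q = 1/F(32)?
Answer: -1/1024 ≈ -0.00097656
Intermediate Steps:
Q = 1/1024 (Q = 1/(32²) = 1/1024 ≈ 0.00097656)
-Q = -1*1/1024 = -1/1024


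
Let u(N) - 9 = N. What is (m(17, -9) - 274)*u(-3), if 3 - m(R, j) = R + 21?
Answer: -1854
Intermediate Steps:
m(R, j) = -18 - R (m(R, j) = 3 - (R + 21) = 3 - (21 + R) = 3 + (-21 - R) = -18 - R)
u(N) = 9 + N
(m(17, -9) - 274)*u(-3) = ((-18 - 1*17) - 274)*(9 - 3) = ((-18 - 17) - 274)*6 = (-35 - 274)*6 = -309*6 = -1854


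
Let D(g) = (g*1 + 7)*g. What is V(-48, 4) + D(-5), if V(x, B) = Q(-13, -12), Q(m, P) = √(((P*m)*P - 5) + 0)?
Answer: -10 + I*√1877 ≈ -10.0 + 43.324*I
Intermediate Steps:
Q(m, P) = √(-5 + m*P²) (Q(m, P) = √((m*P² - 5) + 0) = √((-5 + m*P²) + 0) = √(-5 + m*P²))
V(x, B) = I*√1877 (V(x, B) = √(-5 - 13*(-12)²) = √(-5 - 13*144) = √(-5 - 1872) = √(-1877) = I*√1877)
D(g) = g*(7 + g) (D(g) = (g + 7)*g = (7 + g)*g = g*(7 + g))
V(-48, 4) + D(-5) = I*√1877 - 5*(7 - 5) = I*√1877 - 5*2 = I*√1877 - 10 = -10 + I*√1877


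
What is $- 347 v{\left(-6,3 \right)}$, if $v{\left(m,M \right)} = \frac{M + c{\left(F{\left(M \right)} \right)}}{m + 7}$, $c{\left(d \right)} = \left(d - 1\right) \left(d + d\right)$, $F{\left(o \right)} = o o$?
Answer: $-51009$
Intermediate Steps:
$F{\left(o \right)} = o^{2}$
$c{\left(d \right)} = 2 d \left(-1 + d\right)$ ($c{\left(d \right)} = \left(-1 + d\right) 2 d = 2 d \left(-1 + d\right)$)
$v{\left(m,M \right)} = \frac{M + 2 M^{2} \left(-1 + M^{2}\right)}{7 + m}$ ($v{\left(m,M \right)} = \frac{M + 2 M^{2} \left(-1 + M^{2}\right)}{m + 7} = \frac{M + 2 M^{2} \left(-1 + M^{2}\right)}{7 + m}$)
$- 347 v{\left(-6,3 \right)} = - 347 \frac{3 \left(1 + 2 \cdot 3 \left(-1 + 3^{2}\right)\right)}{7 - 6} = - 347 \frac{3 \left(1 + 2 \cdot 3 \left(-1 + 9\right)\right)}{1} = - 347 \cdot 3 \cdot 1 \left(1 + 2 \cdot 3 \cdot 8\right) = - 347 \cdot 3 \cdot 1 \left(1 + 48\right) = - 347 \cdot 3 \cdot 1 \cdot 49 = \left(-347\right) 147 = -51009$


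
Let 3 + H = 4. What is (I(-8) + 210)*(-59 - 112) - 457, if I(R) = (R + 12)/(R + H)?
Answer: -253885/7 ≈ -36269.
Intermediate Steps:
H = 1 (H = -3 + 4 = 1)
I(R) = (12 + R)/(1 + R) (I(R) = (R + 12)/(R + 1) = (12 + R)/(1 + R))
(I(-8) + 210)*(-59 - 112) - 457 = ((12 - 8)/(1 - 8) + 210)*(-59 - 112) - 457 = (4/(-7) + 210)*(-171) - 457 = (-⅐*4 + 210)*(-171) - 457 = (-4/7 + 210)*(-171) - 457 = (1466/7)*(-171) - 457 = -250686/7 - 457 = -253885/7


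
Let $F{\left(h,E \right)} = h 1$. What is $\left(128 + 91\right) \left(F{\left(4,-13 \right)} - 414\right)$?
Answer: $-89790$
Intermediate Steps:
$F{\left(h,E \right)} = h$
$\left(128 + 91\right) \left(F{\left(4,-13 \right)} - 414\right) = \left(128 + 91\right) \left(4 - 414\right) = 219 \left(-410\right) = -89790$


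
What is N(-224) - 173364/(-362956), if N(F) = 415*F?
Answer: -8435054099/90739 ≈ -92960.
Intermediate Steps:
N(-224) - 173364/(-362956) = 415*(-224) - 173364/(-362956) = -92960 - 173364*(-1)/362956 = -92960 - 1*(-43341/90739) = -92960 + 43341/90739 = -8435054099/90739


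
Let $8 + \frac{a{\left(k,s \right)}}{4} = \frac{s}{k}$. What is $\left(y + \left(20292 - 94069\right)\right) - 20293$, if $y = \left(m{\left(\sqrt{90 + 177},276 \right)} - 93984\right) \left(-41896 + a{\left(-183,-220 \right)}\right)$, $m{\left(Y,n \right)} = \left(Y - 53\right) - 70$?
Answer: $\frac{240655473066}{61} - \frac{7671944 \sqrt{267}}{183} \approx 3.9445 \cdot 10^{9}$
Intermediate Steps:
$m{\left(Y,n \right)} = -123 + Y$ ($m{\left(Y,n \right)} = \left(-53 + Y\right) - 70 = -123 + Y$)
$a{\left(k,s \right)} = -32 + \frac{4 s}{k}$ ($a{\left(k,s \right)} = -32 + 4 \frac{s}{k} = -32 + \frac{4 s}{k}$)
$y = \frac{240661211336}{61} - \frac{7671944 \sqrt{267}}{183}$ ($y = \left(\left(-123 + \sqrt{90 + 177}\right) - 93984\right) \left(-41896 - \left(32 + \frac{880}{-183}\right)\right) = \left(\left(-123 + \sqrt{267}\right) - 93984\right) \left(-41896 - \left(32 + 880 \left(- \frac{1}{183}\right)\right)\right) = \left(-94107 + \sqrt{267}\right) \left(-41896 + \left(-32 + \frac{880}{183}\right)\right) = \left(-94107 + \sqrt{267}\right) \left(-41896 - \frac{4976}{183}\right) = \left(-94107 + \sqrt{267}\right) \left(- \frac{7671944}{183}\right) = \frac{240661211336}{61} - \frac{7671944 \sqrt{267}}{183} \approx 3.9446 \cdot 10^{9}$)
$\left(y + \left(20292 - 94069\right)\right) - 20293 = \left(\left(\frac{240661211336}{61} - \frac{7671944 \sqrt{267}}{183}\right) + \left(20292 - 94069\right)\right) - 20293 = \left(\left(\frac{240661211336}{61} - \frac{7671944 \sqrt{267}}{183}\right) - 73777\right) - 20293 = \left(\frac{240656710939}{61} - \frac{7671944 \sqrt{267}}{183}\right) - 20293 = \frac{240655473066}{61} - \frac{7671944 \sqrt{267}}{183}$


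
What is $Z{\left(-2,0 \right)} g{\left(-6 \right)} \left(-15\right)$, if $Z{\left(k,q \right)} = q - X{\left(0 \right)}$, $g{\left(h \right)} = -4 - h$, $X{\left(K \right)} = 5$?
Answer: $150$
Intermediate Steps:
$Z{\left(k,q \right)} = -5 + q$ ($Z{\left(k,q \right)} = q - 5 = -5 + q$)
$Z{\left(-2,0 \right)} g{\left(-6 \right)} \left(-15\right) = \left(-5 + 0\right) \left(-4 - -6\right) \left(-15\right) = - 5 \left(-4 + 6\right) \left(-15\right) = \left(-5\right) 2 \left(-15\right) = \left(-10\right) \left(-15\right) = 150$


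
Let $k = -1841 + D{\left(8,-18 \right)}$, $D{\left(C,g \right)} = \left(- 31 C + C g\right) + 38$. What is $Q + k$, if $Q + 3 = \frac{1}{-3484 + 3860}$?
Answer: $- \frac{826447}{376} \approx -2198.0$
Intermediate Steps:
$D{\left(C,g \right)} = 38 - 31 C + C g$
$Q = - \frac{1127}{376}$ ($Q = -3 + \frac{1}{-3484 + 3860} = -3 + \frac{1}{376} = - \frac{1127}{376} \approx -2.9973$)
$k = -2195$ ($k = -1841 + \left(38 - 248 + 8 \left(-18\right)\right) = -1841 - 354 = -2195$)
$Q + k = - \frac{1127}{376} - 2195 = - \frac{826447}{376}$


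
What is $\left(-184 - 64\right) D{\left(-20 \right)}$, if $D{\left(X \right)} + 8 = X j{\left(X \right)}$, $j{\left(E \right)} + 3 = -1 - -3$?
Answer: $-2976$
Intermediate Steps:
$j{\left(E \right)} = -1$ ($j{\left(E \right)} = -3 - -2 = -3 + \left(-1 + 3\right) = -3 + 2 = -1$)
$D{\left(X \right)} = -8 - X$ ($D{\left(X \right)} = -8 + X \left(-1\right) = -8 - X$)
$\left(-184 - 64\right) D{\left(-20 \right)} = \left(-184 - 64\right) \left(-8 - -20\right) = - 248 \left(-8 + 20\right) = \left(-248\right) 12 = -2976$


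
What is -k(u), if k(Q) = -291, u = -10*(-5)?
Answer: 291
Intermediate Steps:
u = 50
-k(u) = -1*(-291) = 291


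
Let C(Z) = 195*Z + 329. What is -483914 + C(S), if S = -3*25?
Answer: -498210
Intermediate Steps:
S = -75
C(Z) = 329 + 195*Z
-483914 + C(S) = -483914 + (329 + 195*(-75)) = -483914 + (329 - 14625) = -483914 - 14296 = -498210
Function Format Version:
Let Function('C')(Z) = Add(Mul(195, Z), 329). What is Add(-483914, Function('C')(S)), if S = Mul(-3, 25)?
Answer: -498210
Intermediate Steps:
S = -75
Function('C')(Z) = Add(329, Mul(195, Z))
Add(-483914, Function('C')(S)) = Add(-483914, Add(329, Mul(195, -75))) = Add(-483914, Add(329, -14625)) = Add(-483914, -14296) = -498210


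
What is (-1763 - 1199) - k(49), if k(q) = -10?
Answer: -2952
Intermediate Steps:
(-1763 - 1199) - k(49) = (-1763 - 1199) - 1*(-10) = -2962 + 10 = -2952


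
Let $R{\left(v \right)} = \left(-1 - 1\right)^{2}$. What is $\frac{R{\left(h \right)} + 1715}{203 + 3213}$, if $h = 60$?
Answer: $\frac{1719}{3416} \approx 0.50322$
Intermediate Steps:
$R{\left(v \right)} = 4$ ($R{\left(v \right)} = \left(-2\right)^{2} = 4$)
$\frac{R{\left(h \right)} + 1715}{203 + 3213} = \frac{4 + 1715}{203 + 3213} = \frac{1719}{3416}$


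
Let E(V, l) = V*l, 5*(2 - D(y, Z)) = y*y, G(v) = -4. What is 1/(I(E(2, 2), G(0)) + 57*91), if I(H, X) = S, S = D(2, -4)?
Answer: 5/25941 ≈ 0.00019275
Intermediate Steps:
D(y, Z) = 2 - y**2/5 (D(y, Z) = 2 - y*y/5 = 2 - y**2/5)
S = 6/5 (S = 2 - 1/5*2**2 = 2 - 1/5*4 = 2 - 4/5 = 6/5 ≈ 1.2000)
I(H, X) = 6/5
1/(I(E(2, 2), G(0)) + 57*91) = 1/(6/5 + 57*91) = 1/(6/5 + 5187) = 1/(25941/5) = 5/25941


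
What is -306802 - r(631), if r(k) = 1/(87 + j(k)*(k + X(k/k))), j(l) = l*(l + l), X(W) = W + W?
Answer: -154650271052227/504071913 ≈ -3.0680e+5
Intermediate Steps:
X(W) = 2*W
j(l) = 2*l**2 (j(l) = l*(2*l) = 2*l**2)
r(k) = 1/(87 + 2*k**2*(2 + k)) (r(k) = 1/(87 + (2*k**2)*(k + 2*(k/k))) = 1/(87 + (2*k**2)*(k + 2*1)) = 1/(87 + (2*k**2)*(k + 2)) = 1/(87 + (2*k**2)*(2 + k)) = 1/(87 + 2*k**2*(2 + k)))
-306802 - r(631) = -306802 - 1/(87 + 2*631**3 + 4*631**2) = -306802 - 1/(87 + 2*251239591 + 4*398161) = -306802 - 1/(87 + 502479182 + 1592644) = -306802 - 1/504071913 = -154650271052227/504071913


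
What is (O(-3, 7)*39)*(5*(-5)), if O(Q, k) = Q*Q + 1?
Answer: -9750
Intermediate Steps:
O(Q, k) = 1 + Q² (O(Q, k) = Q² + 1 = 1 + Q²)
(O(-3, 7)*39)*(5*(-5)) = ((1 + (-3)²)*39)*(5*(-5)) = ((1 + 9)*39)*(-25) = (10*39)*(-25) = 390*(-25) = -9750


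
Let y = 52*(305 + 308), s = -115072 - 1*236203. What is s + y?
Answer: -319399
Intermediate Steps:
s = -351275 (s = -115072 - 236203 = -351275)
y = 31876 (y = 52*613 = 31876)
s + y = -351275 + 31876 = -319399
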